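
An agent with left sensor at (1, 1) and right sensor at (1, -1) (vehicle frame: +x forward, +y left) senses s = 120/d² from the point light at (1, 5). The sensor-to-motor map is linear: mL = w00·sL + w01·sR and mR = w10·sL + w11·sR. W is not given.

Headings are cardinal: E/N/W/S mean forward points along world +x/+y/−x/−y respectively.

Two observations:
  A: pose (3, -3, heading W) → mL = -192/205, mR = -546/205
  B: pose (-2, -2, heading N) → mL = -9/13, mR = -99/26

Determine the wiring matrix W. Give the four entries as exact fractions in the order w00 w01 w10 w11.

obs A: pose=(3,-3,W) → sL=60/41, sR=12/5, mL=-192/205, mR=-546/205
obs B: pose=(-2,-2,N) → sL=30/13, sR=3, mL=-9/13, mR=-99/26
sensor matrix S = [[60/41, 12/5], [30/13, 3]]; det S = -612/533
solve [mL_A; mL_B] = S·[w00; w01] and [mR_A; mR_B] = S·[w10; w11]:
  w00 = 1, w01 = -1, w10 = -1, w11 = -1/2

1 -1 -1 -1/2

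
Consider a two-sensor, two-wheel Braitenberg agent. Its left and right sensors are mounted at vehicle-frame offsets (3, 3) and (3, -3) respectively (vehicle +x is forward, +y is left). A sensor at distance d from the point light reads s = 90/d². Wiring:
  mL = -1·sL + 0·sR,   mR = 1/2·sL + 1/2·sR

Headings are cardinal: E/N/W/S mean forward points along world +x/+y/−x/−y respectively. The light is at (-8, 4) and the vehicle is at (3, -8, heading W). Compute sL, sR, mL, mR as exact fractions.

90/289 18/29 -90/289 3906/8381

left sensor world pos  = (0, -11); dL² = 289
right sensor world pos = (0, -5); dR² = 145
sL = 90/289 = 90/289
sR = 90/145 = 18/29
mL = -1·sL + 0·sR = -90/289
mR = 1/2·sL + 1/2·sR = 3906/8381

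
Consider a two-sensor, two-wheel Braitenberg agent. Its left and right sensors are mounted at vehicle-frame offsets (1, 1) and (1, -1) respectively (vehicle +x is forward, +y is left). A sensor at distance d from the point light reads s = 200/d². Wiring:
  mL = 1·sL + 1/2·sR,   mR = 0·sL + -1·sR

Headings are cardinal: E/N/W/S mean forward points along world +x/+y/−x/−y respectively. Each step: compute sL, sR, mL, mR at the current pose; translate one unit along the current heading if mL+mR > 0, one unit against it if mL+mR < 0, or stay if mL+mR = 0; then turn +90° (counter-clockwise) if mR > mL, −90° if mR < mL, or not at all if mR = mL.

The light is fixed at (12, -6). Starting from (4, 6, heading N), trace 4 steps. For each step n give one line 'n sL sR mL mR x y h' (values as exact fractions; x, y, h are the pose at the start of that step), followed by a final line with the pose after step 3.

0 4/5 100/109 686/545 -100/109 4 6 N
1 40/49 200/193 12620/9457 -200/193 4 7 E
2 10/9 25/26 745/468 -25/26 5 7 S
3 40/37 200/233 13020/8621 -200/233 5 6 W
final 4 6 N

n=0: pose=(4,6,N); sL=4/5, sR=100/109; mL=686/545, mR=-100/109; mL+mR=186/545 → advance +1; mR−mL=-1186/545 → turn -1·90°
n=1: pose=(4,7,E); sL=40/49, sR=200/193; mL=12620/9457, mR=-200/193; mL+mR=2820/9457 → advance +1; mR−mL=-22420/9457 → turn -1·90°
n=2: pose=(5,7,S); sL=10/9, sR=25/26; mL=745/468, mR=-25/26; mL+mR=295/468 → advance +1; mR−mL=-1195/468 → turn -1·90°
n=3: pose=(5,6,W); sL=40/37, sR=200/233; mL=13020/8621, mR=-200/233; mL+mR=5620/8621 → advance +1; mR−mL=-20420/8621 → turn -1·90°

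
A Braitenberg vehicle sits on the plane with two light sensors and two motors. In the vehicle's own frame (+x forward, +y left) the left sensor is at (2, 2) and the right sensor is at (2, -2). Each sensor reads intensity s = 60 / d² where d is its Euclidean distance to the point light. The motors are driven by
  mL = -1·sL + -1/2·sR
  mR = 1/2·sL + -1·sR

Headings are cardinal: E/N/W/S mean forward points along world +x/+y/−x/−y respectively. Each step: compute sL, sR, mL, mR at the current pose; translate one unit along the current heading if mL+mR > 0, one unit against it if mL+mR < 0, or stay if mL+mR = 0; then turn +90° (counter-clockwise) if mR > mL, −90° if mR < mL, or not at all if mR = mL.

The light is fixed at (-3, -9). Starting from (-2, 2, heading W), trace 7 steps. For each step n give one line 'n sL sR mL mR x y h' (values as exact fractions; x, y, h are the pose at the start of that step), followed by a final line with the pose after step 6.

n=0: pose=(-2,2,W); sL=30/41, sR=6/17; mL=-633/697, mR=9/697; mL+mR=-624/697 → advance -1; mR−mL=642/697 → turn +1·90°
n=1: pose=(-1,2,S); sL=60/97, sR=20/27; mL=-2590/2619, mR=-1130/2619; mL+mR=-1240/873 → advance -1; mR−mL=1460/2619 → turn +1·90°
n=2: pose=(-1,3,E); sL=15/53, sR=15/29; mL=-1665/3074, mR=-1155/3074; mL+mR=-1410/1537 → advance -1; mR−mL=255/1537 → turn +1·90°
n=3: pose=(-2,3,N); sL=60/197, sR=12/41; mL=-3642/8077, mR=-1134/8077; mL+mR=-4776/8077 → advance -1; mR−mL=2508/8077 → turn +1·90°
n=4: pose=(-2,2,W); sL=30/41, sR=6/17; mL=-633/697, mR=9/697; mL+mR=-624/697 → advance -1; mR−mL=642/697 → turn +1·90°
n=5: pose=(-1,2,S); sL=60/97, sR=20/27; mL=-2590/2619, mR=-1130/2619; mL+mR=-1240/873 → advance -1; mR−mL=1460/2619 → turn +1·90°
n=6: pose=(-1,3,E); sL=15/53, sR=15/29; mL=-1665/3074, mR=-1155/3074; mL+mR=-1410/1537 → advance -1; mR−mL=255/1537 → turn +1·90°

0 30/41 6/17 -633/697 9/697 -2 2 W
1 60/97 20/27 -2590/2619 -1130/2619 -1 2 S
2 15/53 15/29 -1665/3074 -1155/3074 -1 3 E
3 60/197 12/41 -3642/8077 -1134/8077 -2 3 N
4 30/41 6/17 -633/697 9/697 -2 2 W
5 60/97 20/27 -2590/2619 -1130/2619 -1 2 S
6 15/53 15/29 -1665/3074 -1155/3074 -1 3 E
final -2 3 N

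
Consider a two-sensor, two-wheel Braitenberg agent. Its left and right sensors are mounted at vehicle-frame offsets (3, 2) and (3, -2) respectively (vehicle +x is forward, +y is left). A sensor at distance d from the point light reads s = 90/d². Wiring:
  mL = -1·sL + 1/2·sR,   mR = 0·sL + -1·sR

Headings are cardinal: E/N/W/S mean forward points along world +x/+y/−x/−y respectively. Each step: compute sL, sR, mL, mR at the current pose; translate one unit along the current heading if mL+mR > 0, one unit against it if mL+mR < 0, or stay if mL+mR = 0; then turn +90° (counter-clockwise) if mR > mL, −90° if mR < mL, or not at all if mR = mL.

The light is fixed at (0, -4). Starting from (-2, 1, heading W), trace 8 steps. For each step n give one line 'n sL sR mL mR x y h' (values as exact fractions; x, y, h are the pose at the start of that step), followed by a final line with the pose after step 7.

0 45/17 45/37 -2565/1258 -45/37 -2 1 W
1 18 90/13 -189/13 -90/13 -1 1 S
2 45/34 9/2 63/68 -9/2 -1 2 E
3 10 18/5 -41/5 -18/5 -2 2 S
4 45/41 45/13 675/1066 -45/13 -2 3 E
5 90/17 90/41 -2925/697 -90/41 -3 3 S
6 9/10 5/2 7/20 -5/2 -3 4 E
7 90/29 90/61 -4185/1769 -90/61 -4 4 S
final -4 5 E

n=0: pose=(-2,1,W); sL=45/17, sR=45/37; mL=-2565/1258, mR=-45/37; mL+mR=-4095/1258 → advance -1; mR−mL=1035/1258 → turn +1·90°
n=1: pose=(-1,1,S); sL=18, sR=90/13; mL=-189/13, mR=-90/13; mL+mR=-279/13 → advance -1; mR−mL=99/13 → turn +1·90°
n=2: pose=(-1,2,E); sL=45/34, sR=9/2; mL=63/68, mR=-9/2; mL+mR=-243/68 → advance -1; mR−mL=-369/68 → turn -1·90°
n=3: pose=(-2,2,S); sL=10, sR=18/5; mL=-41/5, mR=-18/5; mL+mR=-59/5 → advance -1; mR−mL=23/5 → turn +1·90°
n=4: pose=(-2,3,E); sL=45/41, sR=45/13; mL=675/1066, mR=-45/13; mL+mR=-3015/1066 → advance -1; mR−mL=-4365/1066 → turn -1·90°
n=5: pose=(-3,3,S); sL=90/17, sR=90/41; mL=-2925/697, mR=-90/41; mL+mR=-4455/697 → advance -1; mR−mL=1395/697 → turn +1·90°
n=6: pose=(-3,4,E); sL=9/10, sR=5/2; mL=7/20, mR=-5/2; mL+mR=-43/20 → advance -1; mR−mL=-57/20 → turn -1·90°
n=7: pose=(-4,4,S); sL=90/29, sR=90/61; mL=-4185/1769, mR=-90/61; mL+mR=-6795/1769 → advance -1; mR−mL=1575/1769 → turn +1·90°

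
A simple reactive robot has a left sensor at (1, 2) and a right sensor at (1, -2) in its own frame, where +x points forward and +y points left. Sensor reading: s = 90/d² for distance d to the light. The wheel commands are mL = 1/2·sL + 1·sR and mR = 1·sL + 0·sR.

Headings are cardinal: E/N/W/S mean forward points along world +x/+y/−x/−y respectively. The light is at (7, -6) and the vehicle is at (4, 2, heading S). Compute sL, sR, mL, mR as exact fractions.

left sensor world pos  = (6, 1); dL² = 50
right sensor world pos = (2, 1); dR² = 74
sL = 90/50 = 9/5
sR = 90/74 = 45/37
mL = 1/2·sL + 1·sR = 783/370
mR = 1·sL + 0·sR = 9/5

9/5 45/37 783/370 9/5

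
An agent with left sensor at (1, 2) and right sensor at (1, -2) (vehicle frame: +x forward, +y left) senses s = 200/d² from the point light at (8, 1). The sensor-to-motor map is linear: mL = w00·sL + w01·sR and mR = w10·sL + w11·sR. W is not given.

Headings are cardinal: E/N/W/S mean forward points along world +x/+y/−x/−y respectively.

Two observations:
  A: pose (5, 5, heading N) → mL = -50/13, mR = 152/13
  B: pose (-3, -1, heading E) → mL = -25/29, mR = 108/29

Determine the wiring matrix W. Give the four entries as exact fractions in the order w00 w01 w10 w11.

obs A: pose=(5,5,N) → sL=4, sR=100/13, mL=-50/13, mR=152/13
obs B: pose=(-3,-1,E) → sL=2, sR=50/29, mL=-25/29, mR=108/29
sensor matrix S = [[4, 100/13], [2, 50/29]]; det S = -3200/377
solve [mL_A; mL_B] = S·[w00; w01] and [mR_A; mR_B] = S·[w10; w11]:
  w00 = 0, w01 = -1/2, w10 = 1, w11 = 1

0 -1/2 1 1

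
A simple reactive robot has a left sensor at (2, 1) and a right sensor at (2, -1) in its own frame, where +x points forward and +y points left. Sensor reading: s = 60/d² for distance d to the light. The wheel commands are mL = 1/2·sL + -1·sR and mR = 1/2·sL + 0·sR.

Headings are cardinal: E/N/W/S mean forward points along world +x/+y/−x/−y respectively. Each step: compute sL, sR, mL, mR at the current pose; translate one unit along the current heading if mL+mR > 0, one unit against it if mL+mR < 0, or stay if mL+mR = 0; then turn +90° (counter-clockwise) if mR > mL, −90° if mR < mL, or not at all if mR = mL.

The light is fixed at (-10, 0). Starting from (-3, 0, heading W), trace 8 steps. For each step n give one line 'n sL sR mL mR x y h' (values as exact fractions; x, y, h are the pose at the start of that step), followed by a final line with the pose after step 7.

0 30/13 30/13 -15/13 15/13 -3 0 W
1 15/17 3/2 -18/17 15/34 -3 0 S
2 12/17 20/27 -178/459 6/17 -3 1 E
3 30/17 30/29 -75/493 15/17 -4 1 N
4 60/17 12/5 -54/85 30/17 -4 2 W
5 5/3 15/4 -35/12 5/6 -5 2 S
6 12/13 60/53 -462/689 6/13 -5 3 E
7 30/17 6/5 -27/85 15/17 -6 3 N
final -6 4 W

n=0: pose=(-3,0,W); sL=30/13, sR=30/13; mL=-15/13, mR=15/13; mL+mR=0 → advance +0; mR−mL=30/13 → turn +1·90°
n=1: pose=(-3,0,S); sL=15/17, sR=3/2; mL=-18/17, mR=15/34; mL+mR=-21/34 → advance -1; mR−mL=3/2 → turn +1·90°
n=2: pose=(-3,1,E); sL=12/17, sR=20/27; mL=-178/459, mR=6/17; mL+mR=-16/459 → advance -1; mR−mL=20/27 → turn +1·90°
n=3: pose=(-4,1,N); sL=30/17, sR=30/29; mL=-75/493, mR=15/17; mL+mR=360/493 → advance +1; mR−mL=30/29 → turn +1·90°
n=4: pose=(-4,2,W); sL=60/17, sR=12/5; mL=-54/85, mR=30/17; mL+mR=96/85 → advance +1; mR−mL=12/5 → turn +1·90°
n=5: pose=(-5,2,S); sL=5/3, sR=15/4; mL=-35/12, mR=5/6; mL+mR=-25/12 → advance -1; mR−mL=15/4 → turn +1·90°
n=6: pose=(-5,3,E); sL=12/13, sR=60/53; mL=-462/689, mR=6/13; mL+mR=-144/689 → advance -1; mR−mL=60/53 → turn +1·90°
n=7: pose=(-6,3,N); sL=30/17, sR=6/5; mL=-27/85, mR=15/17; mL+mR=48/85 → advance +1; mR−mL=6/5 → turn +1·90°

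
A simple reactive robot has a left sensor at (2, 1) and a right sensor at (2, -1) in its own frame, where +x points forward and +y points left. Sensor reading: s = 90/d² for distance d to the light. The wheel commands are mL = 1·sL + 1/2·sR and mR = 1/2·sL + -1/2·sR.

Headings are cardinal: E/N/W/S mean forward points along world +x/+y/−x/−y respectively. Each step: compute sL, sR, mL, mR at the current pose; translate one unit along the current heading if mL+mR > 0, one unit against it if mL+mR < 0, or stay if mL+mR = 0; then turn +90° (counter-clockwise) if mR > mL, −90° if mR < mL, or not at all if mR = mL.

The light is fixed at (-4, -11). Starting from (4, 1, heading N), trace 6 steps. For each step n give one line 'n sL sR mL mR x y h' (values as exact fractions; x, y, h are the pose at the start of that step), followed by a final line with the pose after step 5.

0 18/49 90/277 7191/13573 288/13573 4 1 N
1 45/148 45/122 2205/4514 -585/18056 4 2 E
2 90/221 18/37 5319/8177 -324/8177 5 2 S
3 9/17 45/109 2727/3706 108/1853 5 1 W
4 18/49 90/277 7191/13573 288/13573 4 1 N
5 45/148 45/122 2205/4514 -585/18056 4 2 E
final 5 2 S

n=0: pose=(4,1,N); sL=18/49, sR=90/277; mL=7191/13573, mR=288/13573; mL+mR=27/49 → advance +1; mR−mL=-6903/13573 → turn -1·90°
n=1: pose=(4,2,E); sL=45/148, sR=45/122; mL=2205/4514, mR=-585/18056; mL+mR=135/296 → advance +1; mR−mL=-9405/18056 → turn -1·90°
n=2: pose=(5,2,S); sL=90/221, sR=18/37; mL=5319/8177, mR=-324/8177; mL+mR=135/221 → advance +1; mR−mL=-5643/8177 → turn -1·90°
n=3: pose=(5,1,W); sL=9/17, sR=45/109; mL=2727/3706, mR=108/1853; mL+mR=27/34 → advance +1; mR−mL=-2511/3706 → turn -1·90°
n=4: pose=(4,1,N); sL=18/49, sR=90/277; mL=7191/13573, mR=288/13573; mL+mR=27/49 → advance +1; mR−mL=-6903/13573 → turn -1·90°
n=5: pose=(4,2,E); sL=45/148, sR=45/122; mL=2205/4514, mR=-585/18056; mL+mR=135/296 → advance +1; mR−mL=-9405/18056 → turn -1·90°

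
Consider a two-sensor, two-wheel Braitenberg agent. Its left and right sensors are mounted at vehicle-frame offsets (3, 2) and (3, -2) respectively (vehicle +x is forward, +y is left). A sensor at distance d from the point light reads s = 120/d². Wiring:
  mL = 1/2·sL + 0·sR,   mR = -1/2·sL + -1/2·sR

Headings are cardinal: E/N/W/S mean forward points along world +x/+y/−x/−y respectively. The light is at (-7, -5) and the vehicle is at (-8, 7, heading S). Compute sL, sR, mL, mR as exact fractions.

left sensor world pos  = (-6, 4); dL² = 82
right sensor world pos = (-10, 4); dR² = 90
sL = 120/82 = 60/41
sR = 120/90 = 4/3
mL = 1/2·sL + 0·sR = 30/41
mR = -1/2·sL + -1/2·sR = -172/123

60/41 4/3 30/41 -172/123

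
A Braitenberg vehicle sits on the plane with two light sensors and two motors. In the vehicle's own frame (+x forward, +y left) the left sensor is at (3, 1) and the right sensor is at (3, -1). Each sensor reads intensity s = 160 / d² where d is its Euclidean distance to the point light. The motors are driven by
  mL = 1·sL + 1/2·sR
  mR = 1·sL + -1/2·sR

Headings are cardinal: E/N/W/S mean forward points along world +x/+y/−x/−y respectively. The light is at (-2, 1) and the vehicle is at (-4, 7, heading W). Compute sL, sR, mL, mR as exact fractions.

left sensor world pos  = (-7, 6); dL² = 50
right sensor world pos = (-7, 8); dR² = 74
sL = 160/50 = 16/5
sR = 160/74 = 80/37
mL = 1·sL + 1/2·sR = 792/185
mR = 1·sL + -1/2·sR = 392/185

16/5 80/37 792/185 392/185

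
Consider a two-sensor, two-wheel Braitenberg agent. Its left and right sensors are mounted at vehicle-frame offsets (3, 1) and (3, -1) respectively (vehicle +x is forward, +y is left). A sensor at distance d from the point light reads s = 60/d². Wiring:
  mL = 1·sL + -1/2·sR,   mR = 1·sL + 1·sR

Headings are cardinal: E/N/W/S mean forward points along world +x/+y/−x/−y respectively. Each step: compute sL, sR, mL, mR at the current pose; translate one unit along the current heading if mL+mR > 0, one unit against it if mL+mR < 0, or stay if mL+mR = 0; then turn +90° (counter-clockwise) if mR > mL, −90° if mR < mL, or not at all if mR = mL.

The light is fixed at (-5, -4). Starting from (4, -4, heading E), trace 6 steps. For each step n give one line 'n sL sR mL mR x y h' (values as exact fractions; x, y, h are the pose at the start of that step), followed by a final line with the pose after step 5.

n=0: pose=(4,-4,E); sL=12/29, sR=12/29; mL=6/29, mR=24/29; mL+mR=30/29 → advance +1; mR−mL=18/29 → turn +1·90°
n=1: pose=(5,-4,N); sL=2/3, sR=6/13; mL=17/39, mR=44/39; mL+mR=61/39 → advance +1; mR−mL=9/13 → turn +1·90°
n=2: pose=(5,-3,W); sL=60/49, sR=60/53; mL=1710/2597, mR=6120/2597; mL+mR=7830/2597 → advance +1; mR−mL=90/53 → turn +1·90°
n=3: pose=(4,-3,S); sL=15/26, sR=15/17; mL=30/221, mR=645/442; mL+mR=705/442 → advance +1; mR−mL=45/34 → turn +1·90°
n=4: pose=(4,-4,E); sL=12/29, sR=12/29; mL=6/29, mR=24/29; mL+mR=30/29 → advance +1; mR−mL=18/29 → turn +1·90°
n=5: pose=(5,-4,N); sL=2/3, sR=6/13; mL=17/39, mR=44/39; mL+mR=61/39 → advance +1; mR−mL=9/13 → turn +1·90°

0 12/29 12/29 6/29 24/29 4 -4 E
1 2/3 6/13 17/39 44/39 5 -4 N
2 60/49 60/53 1710/2597 6120/2597 5 -3 W
3 15/26 15/17 30/221 645/442 4 -3 S
4 12/29 12/29 6/29 24/29 4 -4 E
5 2/3 6/13 17/39 44/39 5 -4 N
final 5 -3 W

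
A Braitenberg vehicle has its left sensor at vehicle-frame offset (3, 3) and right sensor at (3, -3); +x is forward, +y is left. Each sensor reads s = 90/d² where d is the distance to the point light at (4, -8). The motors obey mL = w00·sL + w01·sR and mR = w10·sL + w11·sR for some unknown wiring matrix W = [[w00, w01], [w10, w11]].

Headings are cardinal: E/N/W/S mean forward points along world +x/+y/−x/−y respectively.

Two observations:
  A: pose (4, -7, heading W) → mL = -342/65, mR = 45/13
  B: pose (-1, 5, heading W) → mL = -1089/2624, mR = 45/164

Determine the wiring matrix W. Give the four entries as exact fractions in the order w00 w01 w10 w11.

obs A: pose=(4,-7,W) → sL=90/13, sR=18/5, mL=-342/65, mR=45/13
obs B: pose=(-1,5,W) → sL=45/82, sR=9/32, mL=-1089/2624, mR=45/164
sensor matrix S = [[90/13, 18/5], [45/82, 9/32]]; det S = -243/8528
solve [mL_A; mL_B] = S·[w00; w01] and [mR_A; mR_B] = S·[w10; w11]:
  w00 = -1/2, w01 = -1/2, w10 = 1/2, w11 = 0

-1/2 -1/2 1/2 0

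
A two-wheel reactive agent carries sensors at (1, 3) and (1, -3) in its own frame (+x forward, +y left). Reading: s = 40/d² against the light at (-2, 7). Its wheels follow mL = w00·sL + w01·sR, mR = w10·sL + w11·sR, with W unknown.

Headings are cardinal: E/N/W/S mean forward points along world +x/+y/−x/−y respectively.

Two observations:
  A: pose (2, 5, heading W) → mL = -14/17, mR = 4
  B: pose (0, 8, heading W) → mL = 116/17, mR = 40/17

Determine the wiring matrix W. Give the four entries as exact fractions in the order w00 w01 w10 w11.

1 -1/2 0 1

obs A: pose=(2,5,W) → sL=20/17, sR=4, mL=-14/17, mR=4
obs B: pose=(0,8,W) → sL=8, sR=40/17, mL=116/17, mR=40/17
sensor matrix S = [[20/17, 4], [8, 40/17]]; det S = -8448/289
solve [mL_A; mL_B] = S·[w00; w01] and [mR_A; mR_B] = S·[w10; w11]:
  w00 = 1, w01 = -1/2, w10 = 0, w11 = 1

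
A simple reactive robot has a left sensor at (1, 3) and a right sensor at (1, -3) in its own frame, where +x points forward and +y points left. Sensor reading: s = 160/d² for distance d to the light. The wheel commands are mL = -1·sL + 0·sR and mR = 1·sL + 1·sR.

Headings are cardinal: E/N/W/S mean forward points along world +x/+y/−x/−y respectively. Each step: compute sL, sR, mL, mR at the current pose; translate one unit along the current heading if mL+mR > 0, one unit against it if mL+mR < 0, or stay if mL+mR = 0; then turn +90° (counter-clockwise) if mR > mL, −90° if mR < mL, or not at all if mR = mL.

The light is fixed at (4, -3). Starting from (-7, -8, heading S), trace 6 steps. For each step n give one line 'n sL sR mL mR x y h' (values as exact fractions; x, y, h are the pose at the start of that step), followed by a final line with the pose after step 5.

n=0: pose=(-7,-8,S); sL=8/5, sR=20/29; mL=-8/5, mR=332/145; mL+mR=20/29 → advance +1; mR−mL=564/145 → turn +1·90°
n=1: pose=(-7,-9,E); sL=160/109, sR=160/181; mL=-160/109, mR=46400/19729; mL+mR=160/181 → advance +1; mR−mL=75360/19729 → turn +1·90°
n=2: pose=(-6,-9,N); sL=80/97, sR=80/37; mL=-80/97, mR=10720/3589; mL+mR=80/37 → advance +1; mR−mL=13680/3589 → turn +1·90°
n=3: pose=(-6,-8,W); sL=32/37, sR=32/25; mL=-32/37, mR=1984/925; mL+mR=32/25 → advance +1; mR−mL=2784/925 → turn +1·90°
n=4: pose=(-7,-8,S); sL=8/5, sR=20/29; mL=-8/5, mR=332/145; mL+mR=20/29 → advance +1; mR−mL=564/145 → turn +1·90°
n=5: pose=(-7,-9,E); sL=160/109, sR=160/181; mL=-160/109, mR=46400/19729; mL+mR=160/181 → advance +1; mR−mL=75360/19729 → turn +1·90°

0 8/5 20/29 -8/5 332/145 -7 -8 S
1 160/109 160/181 -160/109 46400/19729 -7 -9 E
2 80/97 80/37 -80/97 10720/3589 -6 -9 N
3 32/37 32/25 -32/37 1984/925 -6 -8 W
4 8/5 20/29 -8/5 332/145 -7 -8 S
5 160/109 160/181 -160/109 46400/19729 -7 -9 E
final -6 -9 N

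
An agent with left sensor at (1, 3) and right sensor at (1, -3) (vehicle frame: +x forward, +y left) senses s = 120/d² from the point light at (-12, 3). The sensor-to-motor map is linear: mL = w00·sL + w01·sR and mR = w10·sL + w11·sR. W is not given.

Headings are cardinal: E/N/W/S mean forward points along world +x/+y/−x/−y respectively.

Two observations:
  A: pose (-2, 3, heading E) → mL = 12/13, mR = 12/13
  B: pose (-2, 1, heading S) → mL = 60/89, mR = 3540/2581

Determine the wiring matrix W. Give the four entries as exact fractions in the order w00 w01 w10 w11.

1 0 1/2 1/2

obs A: pose=(-2,3,E) → sL=12/13, sR=12/13, mL=12/13, mR=12/13
obs B: pose=(-2,1,S) → sL=60/89, sR=60/29, mL=60/89, mR=3540/2581
sensor matrix S = [[12/13, 12/13], [60/89, 60/29]]; det S = 43200/33553
solve [mL_A; mL_B] = S·[w00; w01] and [mR_A; mR_B] = S·[w10; w11]:
  w00 = 1, w01 = 0, w10 = 1/2, w11 = 1/2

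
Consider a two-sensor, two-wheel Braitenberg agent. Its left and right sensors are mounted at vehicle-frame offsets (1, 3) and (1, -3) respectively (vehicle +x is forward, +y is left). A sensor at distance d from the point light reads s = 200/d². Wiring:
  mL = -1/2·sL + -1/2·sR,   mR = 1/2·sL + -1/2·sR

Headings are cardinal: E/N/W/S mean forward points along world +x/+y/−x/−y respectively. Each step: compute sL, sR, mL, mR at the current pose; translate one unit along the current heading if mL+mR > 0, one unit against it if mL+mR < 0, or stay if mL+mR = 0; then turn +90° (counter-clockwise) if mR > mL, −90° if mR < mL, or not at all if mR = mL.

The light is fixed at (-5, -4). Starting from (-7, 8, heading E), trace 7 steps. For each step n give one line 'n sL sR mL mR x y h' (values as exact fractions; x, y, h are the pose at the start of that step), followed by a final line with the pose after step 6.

0 100/113 100/41 -7700/4633 -3600/4633 -7 8 E
1 40/41 200/169 -7480/6929 -720/6929 -8 8 N
2 5/2 50/53 -365/212 165/212 -8 7 W
3 200/101 8/5 -904/505 96/505 -7 7 S
4 100/113 100/41 -7700/4633 -3600/4633 -7 8 E
5 40/41 200/169 -7480/6929 -720/6929 -8 8 N
6 5/2 50/53 -365/212 165/212 -8 7 W
final -7 7 S

n=0: pose=(-7,8,E); sL=100/113, sR=100/41; mL=-7700/4633, mR=-3600/4633; mL+mR=-100/41 → advance -1; mR−mL=100/113 → turn +1·90°
n=1: pose=(-8,8,N); sL=40/41, sR=200/169; mL=-7480/6929, mR=-720/6929; mL+mR=-200/169 → advance -1; mR−mL=40/41 → turn +1·90°
n=2: pose=(-8,7,W); sL=5/2, sR=50/53; mL=-365/212, mR=165/212; mL+mR=-50/53 → advance -1; mR−mL=5/2 → turn +1·90°
n=3: pose=(-7,7,S); sL=200/101, sR=8/5; mL=-904/505, mR=96/505; mL+mR=-8/5 → advance -1; mR−mL=200/101 → turn +1·90°
n=4: pose=(-7,8,E); sL=100/113, sR=100/41; mL=-7700/4633, mR=-3600/4633; mL+mR=-100/41 → advance -1; mR−mL=100/113 → turn +1·90°
n=5: pose=(-8,8,N); sL=40/41, sR=200/169; mL=-7480/6929, mR=-720/6929; mL+mR=-200/169 → advance -1; mR−mL=40/41 → turn +1·90°
n=6: pose=(-8,7,W); sL=5/2, sR=50/53; mL=-365/212, mR=165/212; mL+mR=-50/53 → advance -1; mR−mL=5/2 → turn +1·90°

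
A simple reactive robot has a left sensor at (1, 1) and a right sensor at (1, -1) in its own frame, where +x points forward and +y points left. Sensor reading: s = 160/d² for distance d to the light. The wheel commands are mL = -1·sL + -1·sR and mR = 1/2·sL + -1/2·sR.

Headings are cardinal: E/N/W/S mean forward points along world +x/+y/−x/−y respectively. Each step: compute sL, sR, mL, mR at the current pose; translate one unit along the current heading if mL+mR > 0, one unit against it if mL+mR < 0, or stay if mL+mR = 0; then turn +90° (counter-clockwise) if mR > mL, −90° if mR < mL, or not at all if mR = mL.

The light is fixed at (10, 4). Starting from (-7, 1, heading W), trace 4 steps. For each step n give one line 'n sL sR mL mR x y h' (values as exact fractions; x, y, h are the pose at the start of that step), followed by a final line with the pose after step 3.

0 8/17 20/41 -668/697 -6/697 -7 1 W
1 160/241 32/61 -17472/14701 1024/14701 -6 1 S
2 80/113 80/117 -18400/13221 160/13221 -6 2 E
3 32/65 160/257 -18624/16705 -1088/16705 -7 2 N
final -7 1 W

n=0: pose=(-7,1,W); sL=8/17, sR=20/41; mL=-668/697, mR=-6/697; mL+mR=-674/697 → advance -1; mR−mL=662/697 → turn +1·90°
n=1: pose=(-6,1,S); sL=160/241, sR=32/61; mL=-17472/14701, mR=1024/14701; mL+mR=-16448/14701 → advance -1; mR−mL=18496/14701 → turn +1·90°
n=2: pose=(-6,2,E); sL=80/113, sR=80/117; mL=-18400/13221, mR=160/13221; mL+mR=-6080/4407 → advance -1; mR−mL=18560/13221 → turn +1·90°
n=3: pose=(-7,2,N); sL=32/65, sR=160/257; mL=-18624/16705, mR=-1088/16705; mL+mR=-19712/16705 → advance -1; mR−mL=17536/16705 → turn +1·90°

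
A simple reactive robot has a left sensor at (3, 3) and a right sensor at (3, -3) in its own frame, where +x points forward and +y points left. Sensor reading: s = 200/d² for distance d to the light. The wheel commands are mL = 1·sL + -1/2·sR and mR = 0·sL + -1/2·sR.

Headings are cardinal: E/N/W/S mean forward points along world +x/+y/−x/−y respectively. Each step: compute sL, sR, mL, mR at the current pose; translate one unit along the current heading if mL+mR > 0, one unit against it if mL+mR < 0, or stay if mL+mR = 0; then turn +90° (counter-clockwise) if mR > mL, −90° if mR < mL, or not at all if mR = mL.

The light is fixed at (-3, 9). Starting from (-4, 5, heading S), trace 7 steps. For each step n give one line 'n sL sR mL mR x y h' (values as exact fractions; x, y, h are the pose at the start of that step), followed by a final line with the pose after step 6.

0 200/53 40/13 1540/689 -20/13 -4 5 S
1 5/2 10 -5/2 -5 -4 4 W
2 200/13 200/13 100/13 -100/13 -3 4 N
3 200/13 200/73 13300/949 -100/73 -3 4 E
4 5/2 50/17 35/34 -25/17 -2 4 S
5 200/53 40 -860/53 -20 -2 5 W
6 100 100/13 1250/13 -50/13 -1 5 N
final -1 6 E

n=0: pose=(-4,5,S); sL=200/53, sR=40/13; mL=1540/689, mR=-20/13; mL+mR=480/689 → advance +1; mR−mL=-200/53 → turn -1·90°
n=1: pose=(-4,4,W); sL=5/2, sR=10; mL=-5/2, mR=-5; mL+mR=-15/2 → advance -1; mR−mL=-5/2 → turn -1·90°
n=2: pose=(-3,4,N); sL=200/13, sR=200/13; mL=100/13, mR=-100/13; mL+mR=0 → advance +0; mR−mL=-200/13 → turn -1·90°
n=3: pose=(-3,4,E); sL=200/13, sR=200/73; mL=13300/949, mR=-100/73; mL+mR=12000/949 → advance +1; mR−mL=-200/13 → turn -1·90°
n=4: pose=(-2,4,S); sL=5/2, sR=50/17; mL=35/34, mR=-25/17; mL+mR=-15/34 → advance -1; mR−mL=-5/2 → turn -1·90°
n=5: pose=(-2,5,W); sL=200/53, sR=40; mL=-860/53, mR=-20; mL+mR=-1920/53 → advance -1; mR−mL=-200/53 → turn -1·90°
n=6: pose=(-1,5,N); sL=100, sR=100/13; mL=1250/13, mR=-50/13; mL+mR=1200/13 → advance +1; mR−mL=-100 → turn -1·90°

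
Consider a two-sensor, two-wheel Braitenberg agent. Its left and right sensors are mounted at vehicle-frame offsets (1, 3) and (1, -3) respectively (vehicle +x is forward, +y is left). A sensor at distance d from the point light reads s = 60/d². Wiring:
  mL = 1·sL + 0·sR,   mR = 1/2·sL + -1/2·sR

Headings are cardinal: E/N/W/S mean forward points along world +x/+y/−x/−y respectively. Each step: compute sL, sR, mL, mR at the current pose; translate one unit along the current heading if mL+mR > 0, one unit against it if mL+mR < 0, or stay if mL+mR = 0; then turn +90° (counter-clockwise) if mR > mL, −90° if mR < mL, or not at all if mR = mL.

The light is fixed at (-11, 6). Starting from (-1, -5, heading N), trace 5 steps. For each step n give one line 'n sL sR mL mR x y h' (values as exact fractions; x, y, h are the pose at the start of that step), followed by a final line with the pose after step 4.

n=0: pose=(-1,-5,N); sL=60/149, sR=60/269; mL=60/149, mR=3600/40081; mL+mR=19740/40081 → advance +1; mR−mL=-12540/40081 → turn -1·90°
n=1: pose=(-1,-4,E); sL=6/17, sR=6/29; mL=6/17, mR=36/493; mL+mR=210/493 → advance +1; mR−mL=-138/493 → turn -1·90°
n=2: pose=(0,-4,S); sL=60/317, sR=12/37; mL=60/317, mR=-792/11729; mL+mR=1428/11729 → advance +1; mR−mL=-3012/11729 → turn -1·90°
n=3: pose=(0,-5,W); sL=15/74, sR=15/41; mL=15/74, mR=-495/6068; mL+mR=735/6068 → advance +1; mR−mL=-1725/6068 → turn -1·90°
n=4: pose=(-1,-5,N); sL=60/149, sR=60/269; mL=60/149, mR=3600/40081; mL+mR=19740/40081 → advance +1; mR−mL=-12540/40081 → turn -1·90°

0 60/149 60/269 60/149 3600/40081 -1 -5 N
1 6/17 6/29 6/17 36/493 -1 -4 E
2 60/317 12/37 60/317 -792/11729 0 -4 S
3 15/74 15/41 15/74 -495/6068 0 -5 W
4 60/149 60/269 60/149 3600/40081 -1 -5 N
final -1 -4 E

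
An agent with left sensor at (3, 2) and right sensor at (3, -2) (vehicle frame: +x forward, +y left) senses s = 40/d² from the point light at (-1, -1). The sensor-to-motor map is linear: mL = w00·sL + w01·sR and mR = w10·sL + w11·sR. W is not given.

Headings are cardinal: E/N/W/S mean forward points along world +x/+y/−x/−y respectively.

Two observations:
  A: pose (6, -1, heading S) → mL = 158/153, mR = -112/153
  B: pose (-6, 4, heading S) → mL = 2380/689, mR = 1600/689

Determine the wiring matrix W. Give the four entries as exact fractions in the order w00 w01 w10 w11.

obs A: pose=(6,-1,S) → sL=4/9, sR=20/17, mL=158/153, mR=-112/153
obs B: pose=(-6,4,S) → sL=40/13, sR=40/53, mL=2380/689, mR=1600/689
sensor matrix S = [[4/9, 20/17], [40/13, 40/53]]; det S = -346240/105417
solve [mL_A; mL_B] = S·[w00; w01] and [mR_A; mR_B] = S·[w10; w11]:
  w00 = 1, w01 = 1/2, w10 = 1, w11 = -1

1 1/2 1 -1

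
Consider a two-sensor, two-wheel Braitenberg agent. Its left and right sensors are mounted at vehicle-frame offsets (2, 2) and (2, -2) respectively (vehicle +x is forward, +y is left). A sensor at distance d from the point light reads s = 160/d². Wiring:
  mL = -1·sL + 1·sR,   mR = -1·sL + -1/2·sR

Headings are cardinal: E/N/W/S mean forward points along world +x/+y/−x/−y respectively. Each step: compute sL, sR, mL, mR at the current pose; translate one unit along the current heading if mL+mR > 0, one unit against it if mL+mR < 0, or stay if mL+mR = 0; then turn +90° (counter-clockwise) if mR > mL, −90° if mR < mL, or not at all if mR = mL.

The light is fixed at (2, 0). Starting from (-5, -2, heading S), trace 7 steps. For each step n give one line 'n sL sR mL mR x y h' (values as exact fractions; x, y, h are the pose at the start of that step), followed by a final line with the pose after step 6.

0 160/41 160/97 -8960/3977 -18800/3977 -5 -2 S
1 16/9 80/41 64/369 -1016/369 -5 -1 W
2 32/13 160/17 1536/221 -1584/221 -4 -1 N
3 10 5 -5 -25/2 -4 -2 E
4 160/41 160/97 -8960/3977 -18800/3977 -5 -2 S
5 16/9 80/41 64/369 -1016/369 -5 -1 W
6 32/13 160/17 1536/221 -1584/221 -4 -1 N
final -4 -2 E

n=0: pose=(-5,-2,S); sL=160/41, sR=160/97; mL=-8960/3977, mR=-18800/3977; mL+mR=-27760/3977 → advance -1; mR−mL=-240/97 → turn -1·90°
n=1: pose=(-5,-1,W); sL=16/9, sR=80/41; mL=64/369, mR=-1016/369; mL+mR=-952/369 → advance -1; mR−mL=-120/41 → turn -1·90°
n=2: pose=(-4,-1,N); sL=32/13, sR=160/17; mL=1536/221, mR=-1584/221; mL+mR=-48/221 → advance -1; mR−mL=-240/17 → turn -1·90°
n=3: pose=(-4,-2,E); sL=10, sR=5; mL=-5, mR=-25/2; mL+mR=-35/2 → advance -1; mR−mL=-15/2 → turn -1·90°
n=4: pose=(-5,-2,S); sL=160/41, sR=160/97; mL=-8960/3977, mR=-18800/3977; mL+mR=-27760/3977 → advance -1; mR−mL=-240/97 → turn -1·90°
n=5: pose=(-5,-1,W); sL=16/9, sR=80/41; mL=64/369, mR=-1016/369; mL+mR=-952/369 → advance -1; mR−mL=-120/41 → turn -1·90°
n=6: pose=(-4,-1,N); sL=32/13, sR=160/17; mL=1536/221, mR=-1584/221; mL+mR=-48/221 → advance -1; mR−mL=-240/17 → turn -1·90°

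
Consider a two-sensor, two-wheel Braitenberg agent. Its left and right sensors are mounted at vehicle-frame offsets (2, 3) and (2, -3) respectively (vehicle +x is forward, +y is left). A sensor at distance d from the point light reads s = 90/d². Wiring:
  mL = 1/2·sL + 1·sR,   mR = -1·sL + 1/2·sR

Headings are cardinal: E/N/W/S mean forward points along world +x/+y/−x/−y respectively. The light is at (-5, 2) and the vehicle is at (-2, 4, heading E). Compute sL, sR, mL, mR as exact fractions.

9/5 45/13 567/130 -9/130

left sensor world pos  = (0, 7); dL² = 50
right sensor world pos = (0, 1); dR² = 26
sL = 90/50 = 9/5
sR = 90/26 = 45/13
mL = 1/2·sL + 1·sR = 567/130
mR = -1·sL + 1/2·sR = -9/130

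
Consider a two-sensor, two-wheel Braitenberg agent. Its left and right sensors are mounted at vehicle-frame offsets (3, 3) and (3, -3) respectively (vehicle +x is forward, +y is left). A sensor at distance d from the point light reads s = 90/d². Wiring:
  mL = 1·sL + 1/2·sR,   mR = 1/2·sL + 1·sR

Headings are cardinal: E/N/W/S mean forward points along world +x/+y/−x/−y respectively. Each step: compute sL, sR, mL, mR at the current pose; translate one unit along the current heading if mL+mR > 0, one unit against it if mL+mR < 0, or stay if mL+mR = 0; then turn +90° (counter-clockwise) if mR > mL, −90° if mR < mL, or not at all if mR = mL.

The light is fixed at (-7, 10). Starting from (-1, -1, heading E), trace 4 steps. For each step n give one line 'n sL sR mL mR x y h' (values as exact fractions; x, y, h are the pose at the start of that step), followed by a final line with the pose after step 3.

0 18/29 90/277 6291/8033 5103/8033 -1 -1 E
1 45/148 45/106 2025/3922 9045/15688 0 -1 S
2 90/181 18/65 7479/11765 6183/11765 0 -2 E
3 45/173 9/25 3807/8650 4239/8650 1 -2 S
final 1 -3 E

n=0: pose=(-1,-1,E); sL=18/29, sR=90/277; mL=6291/8033, mR=5103/8033; mL+mR=11394/8033 → advance +1; mR−mL=-1188/8033 → turn -1·90°
n=1: pose=(0,-1,S); sL=45/148, sR=45/106; mL=2025/3922, mR=9045/15688; mL+mR=17145/15688 → advance +1; mR−mL=945/15688 → turn +1·90°
n=2: pose=(0,-2,E); sL=90/181, sR=18/65; mL=7479/11765, mR=6183/11765; mL+mR=13662/11765 → advance +1; mR−mL=-1296/11765 → turn -1·90°
n=3: pose=(1,-2,S); sL=45/173, sR=9/25; mL=3807/8650, mR=4239/8650; mL+mR=4023/4325 → advance +1; mR−mL=216/4325 → turn +1·90°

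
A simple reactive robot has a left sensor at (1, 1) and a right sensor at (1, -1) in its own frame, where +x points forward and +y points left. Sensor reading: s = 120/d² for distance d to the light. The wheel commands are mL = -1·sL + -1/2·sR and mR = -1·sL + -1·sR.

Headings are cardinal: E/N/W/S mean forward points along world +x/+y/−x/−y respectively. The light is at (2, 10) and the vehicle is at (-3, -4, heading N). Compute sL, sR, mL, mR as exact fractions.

24/41 24/37 -1380/1517 -1872/1517

left sensor world pos  = (-4, -3); dL² = 205
right sensor world pos = (-2, -3); dR² = 185
sL = 120/205 = 24/41
sR = 120/185 = 24/37
mL = -1·sL + -1/2·sR = -1380/1517
mR = -1·sL + -1·sR = -1872/1517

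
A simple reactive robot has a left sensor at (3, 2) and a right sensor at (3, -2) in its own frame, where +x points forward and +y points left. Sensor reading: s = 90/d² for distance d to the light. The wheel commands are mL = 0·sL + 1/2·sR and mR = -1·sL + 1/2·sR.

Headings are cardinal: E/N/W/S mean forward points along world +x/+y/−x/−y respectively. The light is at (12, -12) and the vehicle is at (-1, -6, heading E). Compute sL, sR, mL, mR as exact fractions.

45/82 45/58 45/116 -765/4756

left sensor world pos  = (2, -4); dL² = 164
right sensor world pos = (2, -8); dR² = 116
sL = 90/164 = 45/82
sR = 90/116 = 45/58
mL = 0·sL + 1/2·sR = 45/116
mR = -1·sL + 1/2·sR = -765/4756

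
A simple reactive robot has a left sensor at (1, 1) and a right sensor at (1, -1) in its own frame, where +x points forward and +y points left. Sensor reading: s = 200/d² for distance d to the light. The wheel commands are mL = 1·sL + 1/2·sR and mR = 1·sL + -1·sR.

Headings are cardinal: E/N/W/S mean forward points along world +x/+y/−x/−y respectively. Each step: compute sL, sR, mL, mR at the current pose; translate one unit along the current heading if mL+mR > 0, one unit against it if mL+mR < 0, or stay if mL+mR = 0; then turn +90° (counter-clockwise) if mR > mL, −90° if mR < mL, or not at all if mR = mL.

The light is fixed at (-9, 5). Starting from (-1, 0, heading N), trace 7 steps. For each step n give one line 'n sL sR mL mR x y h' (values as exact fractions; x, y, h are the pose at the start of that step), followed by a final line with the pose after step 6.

n=0: pose=(-1,0,N); sL=40/13, sR=200/97; mL=5180/1261, mR=1280/1261; mL+mR=6460/1261 → advance +1; mR−mL=-300/97 → turn -1·90°
n=1: pose=(-1,1,E); sL=20/9, sR=100/53; mL=1510/477, mR=160/477; mL+mR=1670/477 → advance +1; mR−mL=-150/53 → turn -1·90°
n=2: pose=(0,1,S); sL=8/5, sR=200/89; mL=1212/445, mR=-288/445; mL+mR=924/445 → advance +1; mR−mL=-300/89 → turn -1·90°
n=3: pose=(0,0,W); sL=2, sR=5/2; mL=13/4, mR=-1/2; mL+mR=11/4 → advance +1; mR−mL=-15/4 → turn -1·90°
n=4: pose=(-1,0,N); sL=40/13, sR=200/97; mL=5180/1261, mR=1280/1261; mL+mR=6460/1261 → advance +1; mR−mL=-300/97 → turn -1·90°
n=5: pose=(-1,1,E); sL=20/9, sR=100/53; mL=1510/477, mR=160/477; mL+mR=1670/477 → advance +1; mR−mL=-150/53 → turn -1·90°
n=6: pose=(0,1,S); sL=8/5, sR=200/89; mL=1212/445, mR=-288/445; mL+mR=924/445 → advance +1; mR−mL=-300/89 → turn -1·90°

0 40/13 200/97 5180/1261 1280/1261 -1 0 N
1 20/9 100/53 1510/477 160/477 -1 1 E
2 8/5 200/89 1212/445 -288/445 0 1 S
3 2 5/2 13/4 -1/2 0 0 W
4 40/13 200/97 5180/1261 1280/1261 -1 0 N
5 20/9 100/53 1510/477 160/477 -1 1 E
6 8/5 200/89 1212/445 -288/445 0 1 S
final 0 0 W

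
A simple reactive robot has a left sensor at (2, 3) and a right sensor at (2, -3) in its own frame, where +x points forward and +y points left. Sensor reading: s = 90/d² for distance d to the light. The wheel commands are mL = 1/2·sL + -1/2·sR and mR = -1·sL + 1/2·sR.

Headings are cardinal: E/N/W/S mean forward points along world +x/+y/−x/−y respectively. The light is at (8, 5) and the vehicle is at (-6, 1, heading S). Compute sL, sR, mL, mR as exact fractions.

left sensor world pos  = (-3, -1); dL² = 157
right sensor world pos = (-9, -1); dR² = 325
sL = 90/157 = 90/157
sR = 90/325 = 18/65
mL = 1/2·sL + -1/2·sR = 1512/10205
mR = -1·sL + 1/2·sR = -4437/10205

90/157 18/65 1512/10205 -4437/10205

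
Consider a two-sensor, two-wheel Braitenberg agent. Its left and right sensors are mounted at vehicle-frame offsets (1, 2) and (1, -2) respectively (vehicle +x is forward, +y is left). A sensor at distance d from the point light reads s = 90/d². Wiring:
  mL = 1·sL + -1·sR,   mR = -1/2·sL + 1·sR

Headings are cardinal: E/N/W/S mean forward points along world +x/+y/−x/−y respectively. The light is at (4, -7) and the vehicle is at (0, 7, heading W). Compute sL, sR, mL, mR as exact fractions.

90/169 90/281 10080/47489 2565/47489

left sensor world pos  = (-1, 5); dL² = 169
right sensor world pos = (-1, 9); dR² = 281
sL = 90/169 = 90/169
sR = 90/281 = 90/281
mL = 1·sL + -1·sR = 10080/47489
mR = -1/2·sL + 1·sR = 2565/47489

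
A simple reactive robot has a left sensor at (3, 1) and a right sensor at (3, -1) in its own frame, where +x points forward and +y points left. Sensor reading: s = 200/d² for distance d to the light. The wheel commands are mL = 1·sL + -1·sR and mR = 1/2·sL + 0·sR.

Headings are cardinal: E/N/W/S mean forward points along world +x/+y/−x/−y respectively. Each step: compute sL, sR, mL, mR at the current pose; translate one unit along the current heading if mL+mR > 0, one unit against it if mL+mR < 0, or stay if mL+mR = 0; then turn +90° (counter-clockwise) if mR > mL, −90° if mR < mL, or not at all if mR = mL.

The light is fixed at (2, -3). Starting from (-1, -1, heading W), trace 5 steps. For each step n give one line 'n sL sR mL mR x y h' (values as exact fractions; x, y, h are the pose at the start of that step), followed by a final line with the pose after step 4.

n=0: pose=(-1,-1,W); sL=200/37, sR=40/9; mL=320/333, mR=100/37; mL+mR=1220/333 → advance +1; mR−mL=580/333 → turn +1·90°
n=1: pose=(-2,-1,S); sL=20, sR=100/13; mL=160/13, mR=10; mL+mR=290/13 → advance +1; mR−mL=-30/13 → turn -1·90°
n=2: pose=(-2,-2,W); sL=200/49, sR=200/53; mL=800/2597, mR=100/49; mL+mR=6100/2597 → advance +1; mR−mL=4500/2597 → turn +1·90°
n=3: pose=(-3,-2,S); sL=10, sR=5; mL=5, mR=5; mL+mR=10 → advance +1; mR−mL=0 → turn +0·90°
n=4: pose=(-3,-3,S); sL=8, sR=40/9; mL=32/9, mR=4; mL+mR=68/9 → advance +1; mR−mL=4/9 → turn +1·90°

0 200/37 40/9 320/333 100/37 -1 -1 W
1 20 100/13 160/13 10 -2 -1 S
2 200/49 200/53 800/2597 100/49 -2 -2 W
3 10 5 5 5 -3 -2 S
4 8 40/9 32/9 4 -3 -3 S
final -3 -4 E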